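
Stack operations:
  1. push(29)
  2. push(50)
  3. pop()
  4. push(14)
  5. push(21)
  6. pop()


push(29) -> [29]
push(50) -> [29, 50]
pop()->50, [29]
push(14) -> [29, 14]
push(21) -> [29, 14, 21]
pop()->21, [29, 14]

Final stack: [29, 14]


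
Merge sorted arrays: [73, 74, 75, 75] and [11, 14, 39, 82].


Take 11 from B
Take 14 from B
Take 39 from B
Take 73 from A
Take 74 from A
Take 75 from A
Take 75 from A

Merged: [11, 14, 39, 73, 74, 75, 75, 82]


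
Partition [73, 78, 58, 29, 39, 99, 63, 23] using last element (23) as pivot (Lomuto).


Pivot: 23
Place pivot at 0: [23, 78, 58, 29, 39, 99, 63, 73]

Partitioned: [23, 78, 58, 29, 39, 99, 63, 73]


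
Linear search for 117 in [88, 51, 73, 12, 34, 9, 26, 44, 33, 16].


i=0: 88!=117
i=1: 51!=117
i=2: 73!=117
i=3: 12!=117
i=4: 34!=117
i=5: 9!=117
i=6: 26!=117
i=7: 44!=117
i=8: 33!=117
i=9: 16!=117

Not found, 10 comps


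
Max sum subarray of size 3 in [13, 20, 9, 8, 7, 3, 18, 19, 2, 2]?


[0:3]: 42
[1:4]: 37
[2:5]: 24
[3:6]: 18
[4:7]: 28
[5:8]: 40
[6:9]: 39
[7:10]: 23

Max: 42 at [0:3]


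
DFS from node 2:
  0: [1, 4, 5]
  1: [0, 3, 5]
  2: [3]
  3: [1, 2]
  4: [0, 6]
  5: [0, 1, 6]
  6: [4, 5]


Visit 2, push [3]
Visit 3, push [1]
Visit 1, push [5, 0]
Visit 0, push [5, 4]
Visit 4, push [6]
Visit 6, push [5]
Visit 5, push []

DFS order: [2, 3, 1, 0, 4, 6, 5]


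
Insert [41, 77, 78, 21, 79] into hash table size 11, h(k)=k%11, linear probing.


Insert 41: h=8 -> slot 8
Insert 77: h=0 -> slot 0
Insert 78: h=1 -> slot 1
Insert 21: h=10 -> slot 10
Insert 79: h=2 -> slot 2

Table: [77, 78, 79, None, None, None, None, None, 41, None, 21]


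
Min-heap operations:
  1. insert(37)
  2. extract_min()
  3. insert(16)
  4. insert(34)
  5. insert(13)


insert(37) -> [37]
extract_min()->37, []
insert(16) -> [16]
insert(34) -> [16, 34]
insert(13) -> [13, 34, 16]

Final heap: [13, 34, 16]


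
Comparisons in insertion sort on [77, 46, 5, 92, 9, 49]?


Algorithm: insertion sort
Input: [77, 46, 5, 92, 9, 49]
Sorted: [5, 9, 46, 49, 77, 92]

11


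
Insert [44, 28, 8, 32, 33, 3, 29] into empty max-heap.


Insert 44: [44]
Insert 28: [44, 28]
Insert 8: [44, 28, 8]
Insert 32: [44, 32, 8, 28]
Insert 33: [44, 33, 8, 28, 32]
Insert 3: [44, 33, 8, 28, 32, 3]
Insert 29: [44, 33, 29, 28, 32, 3, 8]

Final heap: [44, 33, 29, 28, 32, 3, 8]


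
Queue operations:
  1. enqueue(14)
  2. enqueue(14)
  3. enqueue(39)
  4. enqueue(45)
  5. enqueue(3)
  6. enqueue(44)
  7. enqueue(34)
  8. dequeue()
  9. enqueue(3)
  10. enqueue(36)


enqueue(14) -> [14]
enqueue(14) -> [14, 14]
enqueue(39) -> [14, 14, 39]
enqueue(45) -> [14, 14, 39, 45]
enqueue(3) -> [14, 14, 39, 45, 3]
enqueue(44) -> [14, 14, 39, 45, 3, 44]
enqueue(34) -> [14, 14, 39, 45, 3, 44, 34]
dequeue()->14, [14, 39, 45, 3, 44, 34]
enqueue(3) -> [14, 39, 45, 3, 44, 34, 3]
enqueue(36) -> [14, 39, 45, 3, 44, 34, 3, 36]

Final queue: [14, 39, 45, 3, 44, 34, 3, 36]


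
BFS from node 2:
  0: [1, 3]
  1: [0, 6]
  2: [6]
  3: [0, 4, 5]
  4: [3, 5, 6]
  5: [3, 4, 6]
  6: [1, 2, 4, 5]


Visit 2, enqueue [6]
Visit 6, enqueue [1, 4, 5]
Visit 1, enqueue [0]
Visit 4, enqueue [3]
Visit 5, enqueue []
Visit 0, enqueue []
Visit 3, enqueue []

BFS order: [2, 6, 1, 4, 5, 0, 3]


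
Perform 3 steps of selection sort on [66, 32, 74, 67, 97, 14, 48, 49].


Initial: [66, 32, 74, 67, 97, 14, 48, 49]
Step 1: min=14 at 5
  Swap: [14, 32, 74, 67, 97, 66, 48, 49]
Step 2: min=32 at 1
  Swap: [14, 32, 74, 67, 97, 66, 48, 49]
Step 3: min=48 at 6
  Swap: [14, 32, 48, 67, 97, 66, 74, 49]

After 3 steps: [14, 32, 48, 67, 97, 66, 74, 49]


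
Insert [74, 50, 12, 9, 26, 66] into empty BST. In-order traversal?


Insert 74: root
Insert 50: L from 74
Insert 12: L from 74 -> L from 50
Insert 9: L from 74 -> L from 50 -> L from 12
Insert 26: L from 74 -> L from 50 -> R from 12
Insert 66: L from 74 -> R from 50

In-order: [9, 12, 26, 50, 66, 74]


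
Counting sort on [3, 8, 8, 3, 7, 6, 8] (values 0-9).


Input: [3, 8, 8, 3, 7, 6, 8]
Counts: [0, 0, 0, 2, 0, 0, 1, 1, 3, 0]

Sorted: [3, 3, 6, 7, 8, 8, 8]


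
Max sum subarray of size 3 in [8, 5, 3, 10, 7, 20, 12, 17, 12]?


[0:3]: 16
[1:4]: 18
[2:5]: 20
[3:6]: 37
[4:7]: 39
[5:8]: 49
[6:9]: 41

Max: 49 at [5:8]


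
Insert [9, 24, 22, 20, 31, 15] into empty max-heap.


Insert 9: [9]
Insert 24: [24, 9]
Insert 22: [24, 9, 22]
Insert 20: [24, 20, 22, 9]
Insert 31: [31, 24, 22, 9, 20]
Insert 15: [31, 24, 22, 9, 20, 15]

Final heap: [31, 24, 22, 9, 20, 15]


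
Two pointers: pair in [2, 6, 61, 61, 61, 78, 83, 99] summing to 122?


lo=0(2)+hi=7(99)=101
lo=1(6)+hi=7(99)=105
lo=2(61)+hi=7(99)=160
lo=2(61)+hi=6(83)=144
lo=2(61)+hi=5(78)=139
lo=2(61)+hi=4(61)=122

Yes: 61+61=122


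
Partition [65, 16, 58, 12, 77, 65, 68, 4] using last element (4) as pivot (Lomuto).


Pivot: 4
Place pivot at 0: [4, 16, 58, 12, 77, 65, 68, 65]

Partitioned: [4, 16, 58, 12, 77, 65, 68, 65]


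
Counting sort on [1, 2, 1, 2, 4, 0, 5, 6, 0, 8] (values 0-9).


Input: [1, 2, 1, 2, 4, 0, 5, 6, 0, 8]
Counts: [2, 2, 2, 0, 1, 1, 1, 0, 1, 0]

Sorted: [0, 0, 1, 1, 2, 2, 4, 5, 6, 8]


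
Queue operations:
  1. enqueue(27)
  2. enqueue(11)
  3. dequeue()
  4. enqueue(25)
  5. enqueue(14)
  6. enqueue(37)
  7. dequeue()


enqueue(27) -> [27]
enqueue(11) -> [27, 11]
dequeue()->27, [11]
enqueue(25) -> [11, 25]
enqueue(14) -> [11, 25, 14]
enqueue(37) -> [11, 25, 14, 37]
dequeue()->11, [25, 14, 37]

Final queue: [25, 14, 37]


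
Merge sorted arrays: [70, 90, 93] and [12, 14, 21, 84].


Take 12 from B
Take 14 from B
Take 21 from B
Take 70 from A
Take 84 from B

Merged: [12, 14, 21, 70, 84, 90, 93]


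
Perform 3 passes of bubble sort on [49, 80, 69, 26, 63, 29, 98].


Initial: [49, 80, 69, 26, 63, 29, 98]
Pass 1: [49, 69, 26, 63, 29, 80, 98] (4 swaps)
Pass 2: [49, 26, 63, 29, 69, 80, 98] (3 swaps)
Pass 3: [26, 49, 29, 63, 69, 80, 98] (2 swaps)

After 3 passes: [26, 49, 29, 63, 69, 80, 98]


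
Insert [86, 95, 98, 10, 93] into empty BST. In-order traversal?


Insert 86: root
Insert 95: R from 86
Insert 98: R from 86 -> R from 95
Insert 10: L from 86
Insert 93: R from 86 -> L from 95

In-order: [10, 86, 93, 95, 98]


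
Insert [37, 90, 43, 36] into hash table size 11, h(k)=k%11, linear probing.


Insert 37: h=4 -> slot 4
Insert 90: h=2 -> slot 2
Insert 43: h=10 -> slot 10
Insert 36: h=3 -> slot 3

Table: [None, None, 90, 36, 37, None, None, None, None, None, 43]


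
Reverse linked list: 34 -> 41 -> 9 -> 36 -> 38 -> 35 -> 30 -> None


Step 1: curr=34, set curr.next=prev(None) | reversed so far: 34
Step 2: curr=41, set curr.next=prev(34) | reversed so far: 41 -> 34
Step 3: curr=9, set curr.next=prev(41) | reversed so far: 9 -> 41 -> 34
Step 4: curr=36, set curr.next=prev(9) | reversed so far: 36 -> 9 -> 41 -> 34
Step 5: curr=38, set curr.next=prev(36) | reversed so far: 38 -> 36 -> 9 -> 41 -> 34
Step 6: curr=35, set curr.next=prev(38) | reversed so far: 35 -> 38 -> 36 -> 9 -> 41 -> 34
Step 7: curr=30, set curr.next=prev(35) | reversed so far: 30 -> 35 -> 38 -> 36 -> 9 -> 41 -> 34

30 -> 35 -> 38 -> 36 -> 9 -> 41 -> 34 -> None


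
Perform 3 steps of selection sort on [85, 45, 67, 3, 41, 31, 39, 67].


Initial: [85, 45, 67, 3, 41, 31, 39, 67]
Step 1: min=3 at 3
  Swap: [3, 45, 67, 85, 41, 31, 39, 67]
Step 2: min=31 at 5
  Swap: [3, 31, 67, 85, 41, 45, 39, 67]
Step 3: min=39 at 6
  Swap: [3, 31, 39, 85, 41, 45, 67, 67]

After 3 steps: [3, 31, 39, 85, 41, 45, 67, 67]


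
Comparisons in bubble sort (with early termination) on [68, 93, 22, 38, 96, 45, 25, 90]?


Algorithm: bubble sort (with early termination)
Input: [68, 93, 22, 38, 96, 45, 25, 90]
Sorted: [22, 25, 38, 45, 68, 90, 93, 96]

27


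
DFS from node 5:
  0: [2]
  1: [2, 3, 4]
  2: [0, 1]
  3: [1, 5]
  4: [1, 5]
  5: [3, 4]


Visit 5, push [4, 3]
Visit 3, push [1]
Visit 1, push [4, 2]
Visit 2, push [0]
Visit 0, push []
Visit 4, push []

DFS order: [5, 3, 1, 2, 0, 4]


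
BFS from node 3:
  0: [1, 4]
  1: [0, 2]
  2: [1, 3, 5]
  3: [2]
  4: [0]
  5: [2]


Visit 3, enqueue [2]
Visit 2, enqueue [1, 5]
Visit 1, enqueue [0]
Visit 5, enqueue []
Visit 0, enqueue [4]
Visit 4, enqueue []

BFS order: [3, 2, 1, 5, 0, 4]


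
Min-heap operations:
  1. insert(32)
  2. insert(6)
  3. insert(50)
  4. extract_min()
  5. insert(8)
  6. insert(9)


insert(32) -> [32]
insert(6) -> [6, 32]
insert(50) -> [6, 32, 50]
extract_min()->6, [32, 50]
insert(8) -> [8, 50, 32]
insert(9) -> [8, 9, 32, 50]

Final heap: [8, 9, 32, 50]


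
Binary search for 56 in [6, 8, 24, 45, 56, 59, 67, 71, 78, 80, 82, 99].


Step 1: lo=0, hi=11, mid=5, val=59
Step 2: lo=0, hi=4, mid=2, val=24
Step 3: lo=3, hi=4, mid=3, val=45
Step 4: lo=4, hi=4, mid=4, val=56

Found at index 4


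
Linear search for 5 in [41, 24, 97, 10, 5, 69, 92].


i=0: 41!=5
i=1: 24!=5
i=2: 97!=5
i=3: 10!=5
i=4: 5==5 found!

Found at 4, 5 comps


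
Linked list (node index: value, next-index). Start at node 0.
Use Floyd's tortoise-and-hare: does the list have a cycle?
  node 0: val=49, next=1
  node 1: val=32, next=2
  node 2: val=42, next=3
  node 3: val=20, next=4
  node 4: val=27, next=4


Floyd's tortoise (slow, +1) and hare (fast, +2):
  init: slow=0, fast=0
  step 1: slow=1, fast=2
  step 2: slow=2, fast=4
  step 3: slow=3, fast=4
  step 4: slow=4, fast=4
  slow == fast at node 4: cycle detected

Cycle: yes


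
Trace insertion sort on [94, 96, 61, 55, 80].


Initial: [94, 96, 61, 55, 80]
Insert 96: [94, 96, 61, 55, 80]
Insert 61: [61, 94, 96, 55, 80]
Insert 55: [55, 61, 94, 96, 80]
Insert 80: [55, 61, 80, 94, 96]

Sorted: [55, 61, 80, 94, 96]


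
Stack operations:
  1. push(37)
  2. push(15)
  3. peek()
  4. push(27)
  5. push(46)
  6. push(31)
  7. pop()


push(37) -> [37]
push(15) -> [37, 15]
peek()->15
push(27) -> [37, 15, 27]
push(46) -> [37, 15, 27, 46]
push(31) -> [37, 15, 27, 46, 31]
pop()->31, [37, 15, 27, 46]

Final stack: [37, 15, 27, 46]


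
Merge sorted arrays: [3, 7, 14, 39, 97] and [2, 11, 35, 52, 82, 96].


Take 2 from B
Take 3 from A
Take 7 from A
Take 11 from B
Take 14 from A
Take 35 from B
Take 39 from A
Take 52 from B
Take 82 from B
Take 96 from B

Merged: [2, 3, 7, 11, 14, 35, 39, 52, 82, 96, 97]


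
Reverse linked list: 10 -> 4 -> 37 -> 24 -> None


Step 1: curr=10, set curr.next=prev(None) | reversed so far: 10
Step 2: curr=4, set curr.next=prev(10) | reversed so far: 4 -> 10
Step 3: curr=37, set curr.next=prev(4) | reversed so far: 37 -> 4 -> 10
Step 4: curr=24, set curr.next=prev(37) | reversed so far: 24 -> 37 -> 4 -> 10

24 -> 37 -> 4 -> 10 -> None


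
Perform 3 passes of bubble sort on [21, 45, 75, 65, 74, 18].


Initial: [21, 45, 75, 65, 74, 18]
Pass 1: [21, 45, 65, 74, 18, 75] (3 swaps)
Pass 2: [21, 45, 65, 18, 74, 75] (1 swaps)
Pass 3: [21, 45, 18, 65, 74, 75] (1 swaps)

After 3 passes: [21, 45, 18, 65, 74, 75]


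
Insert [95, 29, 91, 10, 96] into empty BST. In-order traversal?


Insert 95: root
Insert 29: L from 95
Insert 91: L from 95 -> R from 29
Insert 10: L from 95 -> L from 29
Insert 96: R from 95

In-order: [10, 29, 91, 95, 96]


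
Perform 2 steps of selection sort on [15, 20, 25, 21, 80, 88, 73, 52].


Initial: [15, 20, 25, 21, 80, 88, 73, 52]
Step 1: min=15 at 0
  Swap: [15, 20, 25, 21, 80, 88, 73, 52]
Step 2: min=20 at 1
  Swap: [15, 20, 25, 21, 80, 88, 73, 52]

After 2 steps: [15, 20, 25, 21, 80, 88, 73, 52]


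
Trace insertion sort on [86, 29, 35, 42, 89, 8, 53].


Initial: [86, 29, 35, 42, 89, 8, 53]
Insert 29: [29, 86, 35, 42, 89, 8, 53]
Insert 35: [29, 35, 86, 42, 89, 8, 53]
Insert 42: [29, 35, 42, 86, 89, 8, 53]
Insert 89: [29, 35, 42, 86, 89, 8, 53]
Insert 8: [8, 29, 35, 42, 86, 89, 53]
Insert 53: [8, 29, 35, 42, 53, 86, 89]

Sorted: [8, 29, 35, 42, 53, 86, 89]


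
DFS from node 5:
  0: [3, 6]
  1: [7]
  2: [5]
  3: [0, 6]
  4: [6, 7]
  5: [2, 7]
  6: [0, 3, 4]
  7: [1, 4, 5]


Visit 5, push [7, 2]
Visit 2, push []
Visit 7, push [4, 1]
Visit 1, push []
Visit 4, push [6]
Visit 6, push [3, 0]
Visit 0, push [3]
Visit 3, push []

DFS order: [5, 2, 7, 1, 4, 6, 0, 3]


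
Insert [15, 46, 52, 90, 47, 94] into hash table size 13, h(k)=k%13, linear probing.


Insert 15: h=2 -> slot 2
Insert 46: h=7 -> slot 7
Insert 52: h=0 -> slot 0
Insert 90: h=12 -> slot 12
Insert 47: h=8 -> slot 8
Insert 94: h=3 -> slot 3

Table: [52, None, 15, 94, None, None, None, 46, 47, None, None, None, 90]


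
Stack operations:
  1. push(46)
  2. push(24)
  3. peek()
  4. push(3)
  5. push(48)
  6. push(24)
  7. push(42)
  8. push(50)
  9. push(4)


push(46) -> [46]
push(24) -> [46, 24]
peek()->24
push(3) -> [46, 24, 3]
push(48) -> [46, 24, 3, 48]
push(24) -> [46, 24, 3, 48, 24]
push(42) -> [46, 24, 3, 48, 24, 42]
push(50) -> [46, 24, 3, 48, 24, 42, 50]
push(4) -> [46, 24, 3, 48, 24, 42, 50, 4]

Final stack: [46, 24, 3, 48, 24, 42, 50, 4]


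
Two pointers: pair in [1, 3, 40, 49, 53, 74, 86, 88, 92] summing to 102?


lo=0(1)+hi=8(92)=93
lo=1(3)+hi=8(92)=95
lo=2(40)+hi=8(92)=132
lo=2(40)+hi=7(88)=128
lo=2(40)+hi=6(86)=126
lo=2(40)+hi=5(74)=114
lo=2(40)+hi=4(53)=93
lo=3(49)+hi=4(53)=102

Yes: 49+53=102


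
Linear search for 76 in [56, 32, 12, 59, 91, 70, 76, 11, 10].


i=0: 56!=76
i=1: 32!=76
i=2: 12!=76
i=3: 59!=76
i=4: 91!=76
i=5: 70!=76
i=6: 76==76 found!

Found at 6, 7 comps


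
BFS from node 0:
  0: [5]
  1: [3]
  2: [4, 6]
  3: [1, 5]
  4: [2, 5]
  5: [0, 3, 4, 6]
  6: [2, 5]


Visit 0, enqueue [5]
Visit 5, enqueue [3, 4, 6]
Visit 3, enqueue [1]
Visit 4, enqueue [2]
Visit 6, enqueue []
Visit 1, enqueue []
Visit 2, enqueue []

BFS order: [0, 5, 3, 4, 6, 1, 2]


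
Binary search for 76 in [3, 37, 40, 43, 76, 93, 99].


Step 1: lo=0, hi=6, mid=3, val=43
Step 2: lo=4, hi=6, mid=5, val=93
Step 3: lo=4, hi=4, mid=4, val=76

Found at index 4


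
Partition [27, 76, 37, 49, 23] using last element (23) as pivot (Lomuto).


Pivot: 23
Place pivot at 0: [23, 76, 37, 49, 27]

Partitioned: [23, 76, 37, 49, 27]


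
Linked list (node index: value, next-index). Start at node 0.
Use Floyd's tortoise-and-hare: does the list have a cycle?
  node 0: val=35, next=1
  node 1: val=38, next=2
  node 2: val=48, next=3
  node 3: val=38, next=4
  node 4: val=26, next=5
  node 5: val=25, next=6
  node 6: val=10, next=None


Floyd's tortoise (slow, +1) and hare (fast, +2):
  init: slow=0, fast=0
  step 1: slow=1, fast=2
  step 2: slow=2, fast=4
  step 3: slow=3, fast=6
  step 4: fast -> None, no cycle

Cycle: no


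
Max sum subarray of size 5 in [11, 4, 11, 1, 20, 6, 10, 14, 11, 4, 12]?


[0:5]: 47
[1:6]: 42
[2:7]: 48
[3:8]: 51
[4:9]: 61
[5:10]: 45
[6:11]: 51

Max: 61 at [4:9]


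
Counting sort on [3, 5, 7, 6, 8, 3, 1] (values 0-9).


Input: [3, 5, 7, 6, 8, 3, 1]
Counts: [0, 1, 0, 2, 0, 1, 1, 1, 1, 0]

Sorted: [1, 3, 3, 5, 6, 7, 8]


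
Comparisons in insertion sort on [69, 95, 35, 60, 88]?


Algorithm: insertion sort
Input: [69, 95, 35, 60, 88]
Sorted: [35, 60, 69, 88, 95]

8


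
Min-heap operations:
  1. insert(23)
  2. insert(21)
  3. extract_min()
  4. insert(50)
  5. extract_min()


insert(23) -> [23]
insert(21) -> [21, 23]
extract_min()->21, [23]
insert(50) -> [23, 50]
extract_min()->23, [50]

Final heap: [50]


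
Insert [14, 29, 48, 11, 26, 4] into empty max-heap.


Insert 14: [14]
Insert 29: [29, 14]
Insert 48: [48, 14, 29]
Insert 11: [48, 14, 29, 11]
Insert 26: [48, 26, 29, 11, 14]
Insert 4: [48, 26, 29, 11, 14, 4]

Final heap: [48, 26, 29, 11, 14, 4]


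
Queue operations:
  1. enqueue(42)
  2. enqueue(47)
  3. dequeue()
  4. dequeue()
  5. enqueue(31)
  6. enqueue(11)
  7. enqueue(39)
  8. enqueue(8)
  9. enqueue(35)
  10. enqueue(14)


enqueue(42) -> [42]
enqueue(47) -> [42, 47]
dequeue()->42, [47]
dequeue()->47, []
enqueue(31) -> [31]
enqueue(11) -> [31, 11]
enqueue(39) -> [31, 11, 39]
enqueue(8) -> [31, 11, 39, 8]
enqueue(35) -> [31, 11, 39, 8, 35]
enqueue(14) -> [31, 11, 39, 8, 35, 14]

Final queue: [31, 11, 39, 8, 35, 14]


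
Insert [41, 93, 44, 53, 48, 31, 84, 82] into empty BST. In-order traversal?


Insert 41: root
Insert 93: R from 41
Insert 44: R from 41 -> L from 93
Insert 53: R from 41 -> L from 93 -> R from 44
Insert 48: R from 41 -> L from 93 -> R from 44 -> L from 53
Insert 31: L from 41
Insert 84: R from 41 -> L from 93 -> R from 44 -> R from 53
Insert 82: R from 41 -> L from 93 -> R from 44 -> R from 53 -> L from 84

In-order: [31, 41, 44, 48, 53, 82, 84, 93]


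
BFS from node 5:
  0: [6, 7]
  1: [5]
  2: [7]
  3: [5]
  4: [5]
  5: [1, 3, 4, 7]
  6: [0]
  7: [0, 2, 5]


Visit 5, enqueue [1, 3, 4, 7]
Visit 1, enqueue []
Visit 3, enqueue []
Visit 4, enqueue []
Visit 7, enqueue [0, 2]
Visit 0, enqueue [6]
Visit 2, enqueue []
Visit 6, enqueue []

BFS order: [5, 1, 3, 4, 7, 0, 2, 6]


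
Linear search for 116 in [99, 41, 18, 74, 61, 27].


i=0: 99!=116
i=1: 41!=116
i=2: 18!=116
i=3: 74!=116
i=4: 61!=116
i=5: 27!=116

Not found, 6 comps


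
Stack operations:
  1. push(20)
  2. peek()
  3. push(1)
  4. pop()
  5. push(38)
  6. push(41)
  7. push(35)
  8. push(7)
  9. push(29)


push(20) -> [20]
peek()->20
push(1) -> [20, 1]
pop()->1, [20]
push(38) -> [20, 38]
push(41) -> [20, 38, 41]
push(35) -> [20, 38, 41, 35]
push(7) -> [20, 38, 41, 35, 7]
push(29) -> [20, 38, 41, 35, 7, 29]

Final stack: [20, 38, 41, 35, 7, 29]


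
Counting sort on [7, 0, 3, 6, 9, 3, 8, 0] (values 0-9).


Input: [7, 0, 3, 6, 9, 3, 8, 0]
Counts: [2, 0, 0, 2, 0, 0, 1, 1, 1, 1]

Sorted: [0, 0, 3, 3, 6, 7, 8, 9]


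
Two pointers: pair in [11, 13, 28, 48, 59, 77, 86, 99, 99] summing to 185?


lo=0(11)+hi=8(99)=110
lo=1(13)+hi=8(99)=112
lo=2(28)+hi=8(99)=127
lo=3(48)+hi=8(99)=147
lo=4(59)+hi=8(99)=158
lo=5(77)+hi=8(99)=176
lo=6(86)+hi=8(99)=185

Yes: 86+99=185


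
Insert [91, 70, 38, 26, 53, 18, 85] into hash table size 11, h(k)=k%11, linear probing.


Insert 91: h=3 -> slot 3
Insert 70: h=4 -> slot 4
Insert 38: h=5 -> slot 5
Insert 26: h=4, 2 probes -> slot 6
Insert 53: h=9 -> slot 9
Insert 18: h=7 -> slot 7
Insert 85: h=8 -> slot 8

Table: [None, None, None, 91, 70, 38, 26, 18, 85, 53, None]


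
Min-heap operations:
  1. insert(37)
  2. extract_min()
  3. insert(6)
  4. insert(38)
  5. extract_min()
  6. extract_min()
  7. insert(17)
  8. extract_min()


insert(37) -> [37]
extract_min()->37, []
insert(6) -> [6]
insert(38) -> [6, 38]
extract_min()->6, [38]
extract_min()->38, []
insert(17) -> [17]
extract_min()->17, []

Final heap: []


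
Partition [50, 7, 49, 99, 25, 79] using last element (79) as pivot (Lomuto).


Pivot: 79
  50 <= 79: advance i (no swap)
  7 <= 79: advance i (no swap)
  49 <= 79: advance i (no swap)
  25 <= 79: swap -> [50, 7, 49, 25, 99, 79]
Place pivot at 4: [50, 7, 49, 25, 79, 99]

Partitioned: [50, 7, 49, 25, 79, 99]


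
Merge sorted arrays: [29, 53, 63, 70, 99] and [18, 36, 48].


Take 18 from B
Take 29 from A
Take 36 from B
Take 48 from B

Merged: [18, 29, 36, 48, 53, 63, 70, 99]


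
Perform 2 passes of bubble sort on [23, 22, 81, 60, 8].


Initial: [23, 22, 81, 60, 8]
Pass 1: [22, 23, 60, 8, 81] (3 swaps)
Pass 2: [22, 23, 8, 60, 81] (1 swaps)

After 2 passes: [22, 23, 8, 60, 81]


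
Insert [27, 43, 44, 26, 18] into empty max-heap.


Insert 27: [27]
Insert 43: [43, 27]
Insert 44: [44, 27, 43]
Insert 26: [44, 27, 43, 26]
Insert 18: [44, 27, 43, 26, 18]

Final heap: [44, 27, 43, 26, 18]


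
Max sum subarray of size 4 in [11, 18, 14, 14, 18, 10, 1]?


[0:4]: 57
[1:5]: 64
[2:6]: 56
[3:7]: 43

Max: 64 at [1:5]


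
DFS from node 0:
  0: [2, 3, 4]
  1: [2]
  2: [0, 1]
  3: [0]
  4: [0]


Visit 0, push [4, 3, 2]
Visit 2, push [1]
Visit 1, push []
Visit 3, push []
Visit 4, push []

DFS order: [0, 2, 1, 3, 4]


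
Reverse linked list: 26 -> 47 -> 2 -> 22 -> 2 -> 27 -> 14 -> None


Step 1: curr=26, set curr.next=prev(None) | reversed so far: 26
Step 2: curr=47, set curr.next=prev(26) | reversed so far: 47 -> 26
Step 3: curr=2, set curr.next=prev(47) | reversed so far: 2 -> 47 -> 26
Step 4: curr=22, set curr.next=prev(2) | reversed so far: 22 -> 2 -> 47 -> 26
Step 5: curr=2, set curr.next=prev(22) | reversed so far: 2 -> 22 -> 2 -> 47 -> 26
Step 6: curr=27, set curr.next=prev(2) | reversed so far: 27 -> 2 -> 22 -> 2 -> 47 -> 26
Step 7: curr=14, set curr.next=prev(27) | reversed so far: 14 -> 27 -> 2 -> 22 -> 2 -> 47 -> 26

14 -> 27 -> 2 -> 22 -> 2 -> 47 -> 26 -> None


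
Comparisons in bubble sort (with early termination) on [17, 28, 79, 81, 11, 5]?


Algorithm: bubble sort (with early termination)
Input: [17, 28, 79, 81, 11, 5]
Sorted: [5, 11, 17, 28, 79, 81]

15


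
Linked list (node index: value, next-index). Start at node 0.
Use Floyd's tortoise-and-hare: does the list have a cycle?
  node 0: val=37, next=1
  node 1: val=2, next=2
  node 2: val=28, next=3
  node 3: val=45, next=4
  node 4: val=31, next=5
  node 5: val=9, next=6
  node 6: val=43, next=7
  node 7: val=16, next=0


Floyd's tortoise (slow, +1) and hare (fast, +2):
  init: slow=0, fast=0
  step 1: slow=1, fast=2
  step 2: slow=2, fast=4
  step 3: slow=3, fast=6
  step 4: slow=4, fast=0
  step 5: slow=5, fast=2
  step 6: slow=6, fast=4
  step 7: slow=7, fast=6
  step 8: slow=0, fast=0
  slow == fast at node 0: cycle detected

Cycle: yes


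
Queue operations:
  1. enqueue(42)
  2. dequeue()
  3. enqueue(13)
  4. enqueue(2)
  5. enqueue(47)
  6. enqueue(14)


enqueue(42) -> [42]
dequeue()->42, []
enqueue(13) -> [13]
enqueue(2) -> [13, 2]
enqueue(47) -> [13, 2, 47]
enqueue(14) -> [13, 2, 47, 14]

Final queue: [13, 2, 47, 14]


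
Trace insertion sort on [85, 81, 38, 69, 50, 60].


Initial: [85, 81, 38, 69, 50, 60]
Insert 81: [81, 85, 38, 69, 50, 60]
Insert 38: [38, 81, 85, 69, 50, 60]
Insert 69: [38, 69, 81, 85, 50, 60]
Insert 50: [38, 50, 69, 81, 85, 60]
Insert 60: [38, 50, 60, 69, 81, 85]

Sorted: [38, 50, 60, 69, 81, 85]


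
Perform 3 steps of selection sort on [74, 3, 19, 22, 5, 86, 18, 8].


Initial: [74, 3, 19, 22, 5, 86, 18, 8]
Step 1: min=3 at 1
  Swap: [3, 74, 19, 22, 5, 86, 18, 8]
Step 2: min=5 at 4
  Swap: [3, 5, 19, 22, 74, 86, 18, 8]
Step 3: min=8 at 7
  Swap: [3, 5, 8, 22, 74, 86, 18, 19]

After 3 steps: [3, 5, 8, 22, 74, 86, 18, 19]


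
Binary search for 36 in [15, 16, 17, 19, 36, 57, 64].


Step 1: lo=0, hi=6, mid=3, val=19
Step 2: lo=4, hi=6, mid=5, val=57
Step 3: lo=4, hi=4, mid=4, val=36

Found at index 4


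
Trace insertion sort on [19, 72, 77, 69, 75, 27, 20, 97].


Initial: [19, 72, 77, 69, 75, 27, 20, 97]
Insert 72: [19, 72, 77, 69, 75, 27, 20, 97]
Insert 77: [19, 72, 77, 69, 75, 27, 20, 97]
Insert 69: [19, 69, 72, 77, 75, 27, 20, 97]
Insert 75: [19, 69, 72, 75, 77, 27, 20, 97]
Insert 27: [19, 27, 69, 72, 75, 77, 20, 97]
Insert 20: [19, 20, 27, 69, 72, 75, 77, 97]
Insert 97: [19, 20, 27, 69, 72, 75, 77, 97]

Sorted: [19, 20, 27, 69, 72, 75, 77, 97]


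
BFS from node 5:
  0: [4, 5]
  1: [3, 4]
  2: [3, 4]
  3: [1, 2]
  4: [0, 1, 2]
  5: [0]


Visit 5, enqueue [0]
Visit 0, enqueue [4]
Visit 4, enqueue [1, 2]
Visit 1, enqueue [3]
Visit 2, enqueue []
Visit 3, enqueue []

BFS order: [5, 0, 4, 1, 2, 3]


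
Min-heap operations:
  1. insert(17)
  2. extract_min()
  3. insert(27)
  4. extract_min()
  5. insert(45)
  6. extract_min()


insert(17) -> [17]
extract_min()->17, []
insert(27) -> [27]
extract_min()->27, []
insert(45) -> [45]
extract_min()->45, []

Final heap: []


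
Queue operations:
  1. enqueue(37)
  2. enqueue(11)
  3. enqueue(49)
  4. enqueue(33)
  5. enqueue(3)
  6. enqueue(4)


enqueue(37) -> [37]
enqueue(11) -> [37, 11]
enqueue(49) -> [37, 11, 49]
enqueue(33) -> [37, 11, 49, 33]
enqueue(3) -> [37, 11, 49, 33, 3]
enqueue(4) -> [37, 11, 49, 33, 3, 4]

Final queue: [37, 11, 49, 33, 3, 4]


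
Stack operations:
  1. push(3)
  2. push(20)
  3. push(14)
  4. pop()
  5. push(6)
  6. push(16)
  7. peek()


push(3) -> [3]
push(20) -> [3, 20]
push(14) -> [3, 20, 14]
pop()->14, [3, 20]
push(6) -> [3, 20, 6]
push(16) -> [3, 20, 6, 16]
peek()->16

Final stack: [3, 20, 6, 16]


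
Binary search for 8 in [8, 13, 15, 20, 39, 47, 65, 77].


Step 1: lo=0, hi=7, mid=3, val=20
Step 2: lo=0, hi=2, mid=1, val=13
Step 3: lo=0, hi=0, mid=0, val=8

Found at index 0


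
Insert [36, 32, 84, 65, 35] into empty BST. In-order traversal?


Insert 36: root
Insert 32: L from 36
Insert 84: R from 36
Insert 65: R from 36 -> L from 84
Insert 35: L from 36 -> R from 32

In-order: [32, 35, 36, 65, 84]


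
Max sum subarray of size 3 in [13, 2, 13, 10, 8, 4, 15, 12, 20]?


[0:3]: 28
[1:4]: 25
[2:5]: 31
[3:6]: 22
[4:7]: 27
[5:8]: 31
[6:9]: 47

Max: 47 at [6:9]


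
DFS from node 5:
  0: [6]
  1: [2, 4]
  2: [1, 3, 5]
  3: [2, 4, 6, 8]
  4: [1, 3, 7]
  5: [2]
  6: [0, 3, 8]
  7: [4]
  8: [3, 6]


Visit 5, push [2]
Visit 2, push [3, 1]
Visit 1, push [4]
Visit 4, push [7, 3]
Visit 3, push [8, 6]
Visit 6, push [8, 0]
Visit 0, push []
Visit 8, push []
Visit 7, push []

DFS order: [5, 2, 1, 4, 3, 6, 0, 8, 7]


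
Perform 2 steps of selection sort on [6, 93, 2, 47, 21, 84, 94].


Initial: [6, 93, 2, 47, 21, 84, 94]
Step 1: min=2 at 2
  Swap: [2, 93, 6, 47, 21, 84, 94]
Step 2: min=6 at 2
  Swap: [2, 6, 93, 47, 21, 84, 94]

After 2 steps: [2, 6, 93, 47, 21, 84, 94]


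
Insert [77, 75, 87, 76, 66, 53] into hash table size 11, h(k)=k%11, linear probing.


Insert 77: h=0 -> slot 0
Insert 75: h=9 -> slot 9
Insert 87: h=10 -> slot 10
Insert 76: h=10, 2 probes -> slot 1
Insert 66: h=0, 2 probes -> slot 2
Insert 53: h=9, 5 probes -> slot 3

Table: [77, 76, 66, 53, None, None, None, None, None, 75, 87]


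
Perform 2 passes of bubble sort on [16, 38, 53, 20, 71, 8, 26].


Initial: [16, 38, 53, 20, 71, 8, 26]
Pass 1: [16, 38, 20, 53, 8, 26, 71] (3 swaps)
Pass 2: [16, 20, 38, 8, 26, 53, 71] (3 swaps)

After 2 passes: [16, 20, 38, 8, 26, 53, 71]


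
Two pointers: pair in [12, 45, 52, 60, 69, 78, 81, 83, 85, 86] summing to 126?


lo=0(12)+hi=9(86)=98
lo=1(45)+hi=9(86)=131
lo=1(45)+hi=8(85)=130
lo=1(45)+hi=7(83)=128
lo=1(45)+hi=6(81)=126

Yes: 45+81=126


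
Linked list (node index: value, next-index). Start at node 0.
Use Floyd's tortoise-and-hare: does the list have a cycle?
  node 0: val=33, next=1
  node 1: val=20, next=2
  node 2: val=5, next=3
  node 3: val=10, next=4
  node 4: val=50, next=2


Floyd's tortoise (slow, +1) and hare (fast, +2):
  init: slow=0, fast=0
  step 1: slow=1, fast=2
  step 2: slow=2, fast=4
  step 3: slow=3, fast=3
  slow == fast at node 3: cycle detected

Cycle: yes


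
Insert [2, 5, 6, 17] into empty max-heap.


Insert 2: [2]
Insert 5: [5, 2]
Insert 6: [6, 2, 5]
Insert 17: [17, 6, 5, 2]

Final heap: [17, 6, 5, 2]


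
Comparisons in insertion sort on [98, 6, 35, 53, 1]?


Algorithm: insertion sort
Input: [98, 6, 35, 53, 1]
Sorted: [1, 6, 35, 53, 98]

9


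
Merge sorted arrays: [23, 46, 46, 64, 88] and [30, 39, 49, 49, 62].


Take 23 from A
Take 30 from B
Take 39 from B
Take 46 from A
Take 46 from A
Take 49 from B
Take 49 from B
Take 62 from B

Merged: [23, 30, 39, 46, 46, 49, 49, 62, 64, 88]


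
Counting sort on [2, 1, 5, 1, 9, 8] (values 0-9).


Input: [2, 1, 5, 1, 9, 8]
Counts: [0, 2, 1, 0, 0, 1, 0, 0, 1, 1]

Sorted: [1, 1, 2, 5, 8, 9]


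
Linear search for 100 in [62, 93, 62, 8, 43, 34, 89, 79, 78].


i=0: 62!=100
i=1: 93!=100
i=2: 62!=100
i=3: 8!=100
i=4: 43!=100
i=5: 34!=100
i=6: 89!=100
i=7: 79!=100
i=8: 78!=100

Not found, 9 comps


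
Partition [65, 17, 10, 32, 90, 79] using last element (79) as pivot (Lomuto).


Pivot: 79
  65 <= 79: advance i (no swap)
  17 <= 79: advance i (no swap)
  10 <= 79: advance i (no swap)
  32 <= 79: advance i (no swap)
Place pivot at 4: [65, 17, 10, 32, 79, 90]

Partitioned: [65, 17, 10, 32, 79, 90]


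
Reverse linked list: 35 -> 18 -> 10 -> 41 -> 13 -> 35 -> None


Step 1: curr=35, set curr.next=prev(None) | reversed so far: 35
Step 2: curr=18, set curr.next=prev(35) | reversed so far: 18 -> 35
Step 3: curr=10, set curr.next=prev(18) | reversed so far: 10 -> 18 -> 35
Step 4: curr=41, set curr.next=prev(10) | reversed so far: 41 -> 10 -> 18 -> 35
Step 5: curr=13, set curr.next=prev(41) | reversed so far: 13 -> 41 -> 10 -> 18 -> 35
Step 6: curr=35, set curr.next=prev(13) | reversed so far: 35 -> 13 -> 41 -> 10 -> 18 -> 35

35 -> 13 -> 41 -> 10 -> 18 -> 35 -> None


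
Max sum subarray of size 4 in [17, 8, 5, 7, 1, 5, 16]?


[0:4]: 37
[1:5]: 21
[2:6]: 18
[3:7]: 29

Max: 37 at [0:4]


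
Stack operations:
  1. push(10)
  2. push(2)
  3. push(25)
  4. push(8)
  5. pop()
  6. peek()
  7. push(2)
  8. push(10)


push(10) -> [10]
push(2) -> [10, 2]
push(25) -> [10, 2, 25]
push(8) -> [10, 2, 25, 8]
pop()->8, [10, 2, 25]
peek()->25
push(2) -> [10, 2, 25, 2]
push(10) -> [10, 2, 25, 2, 10]

Final stack: [10, 2, 25, 2, 10]


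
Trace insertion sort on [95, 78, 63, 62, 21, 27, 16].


Initial: [95, 78, 63, 62, 21, 27, 16]
Insert 78: [78, 95, 63, 62, 21, 27, 16]
Insert 63: [63, 78, 95, 62, 21, 27, 16]
Insert 62: [62, 63, 78, 95, 21, 27, 16]
Insert 21: [21, 62, 63, 78, 95, 27, 16]
Insert 27: [21, 27, 62, 63, 78, 95, 16]
Insert 16: [16, 21, 27, 62, 63, 78, 95]

Sorted: [16, 21, 27, 62, 63, 78, 95]


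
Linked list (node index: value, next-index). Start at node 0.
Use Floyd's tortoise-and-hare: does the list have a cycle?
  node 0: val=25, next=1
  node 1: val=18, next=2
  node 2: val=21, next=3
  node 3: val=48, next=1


Floyd's tortoise (slow, +1) and hare (fast, +2):
  init: slow=0, fast=0
  step 1: slow=1, fast=2
  step 2: slow=2, fast=1
  step 3: slow=3, fast=3
  slow == fast at node 3: cycle detected

Cycle: yes


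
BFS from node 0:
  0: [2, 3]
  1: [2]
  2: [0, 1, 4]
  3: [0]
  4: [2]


Visit 0, enqueue [2, 3]
Visit 2, enqueue [1, 4]
Visit 3, enqueue []
Visit 1, enqueue []
Visit 4, enqueue []

BFS order: [0, 2, 3, 1, 4]


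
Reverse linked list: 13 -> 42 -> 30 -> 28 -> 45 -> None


Step 1: curr=13, set curr.next=prev(None) | reversed so far: 13
Step 2: curr=42, set curr.next=prev(13) | reversed so far: 42 -> 13
Step 3: curr=30, set curr.next=prev(42) | reversed so far: 30 -> 42 -> 13
Step 4: curr=28, set curr.next=prev(30) | reversed so far: 28 -> 30 -> 42 -> 13
Step 5: curr=45, set curr.next=prev(28) | reversed so far: 45 -> 28 -> 30 -> 42 -> 13

45 -> 28 -> 30 -> 42 -> 13 -> None


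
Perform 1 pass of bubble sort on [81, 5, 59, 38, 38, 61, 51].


Initial: [81, 5, 59, 38, 38, 61, 51]
Pass 1: [5, 59, 38, 38, 61, 51, 81] (6 swaps)

After 1 pass: [5, 59, 38, 38, 61, 51, 81]


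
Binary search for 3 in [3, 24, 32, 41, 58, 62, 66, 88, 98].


Step 1: lo=0, hi=8, mid=4, val=58
Step 2: lo=0, hi=3, mid=1, val=24
Step 3: lo=0, hi=0, mid=0, val=3

Found at index 0


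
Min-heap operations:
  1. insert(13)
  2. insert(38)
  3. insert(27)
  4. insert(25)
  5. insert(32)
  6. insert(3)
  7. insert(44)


insert(13) -> [13]
insert(38) -> [13, 38]
insert(27) -> [13, 38, 27]
insert(25) -> [13, 25, 27, 38]
insert(32) -> [13, 25, 27, 38, 32]
insert(3) -> [3, 25, 13, 38, 32, 27]
insert(44) -> [3, 25, 13, 38, 32, 27, 44]

Final heap: [3, 25, 13, 38, 32, 27, 44]


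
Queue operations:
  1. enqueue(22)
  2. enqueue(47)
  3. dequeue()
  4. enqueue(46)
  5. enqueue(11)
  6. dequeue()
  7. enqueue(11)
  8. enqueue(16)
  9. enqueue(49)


enqueue(22) -> [22]
enqueue(47) -> [22, 47]
dequeue()->22, [47]
enqueue(46) -> [47, 46]
enqueue(11) -> [47, 46, 11]
dequeue()->47, [46, 11]
enqueue(11) -> [46, 11, 11]
enqueue(16) -> [46, 11, 11, 16]
enqueue(49) -> [46, 11, 11, 16, 49]

Final queue: [46, 11, 11, 16, 49]


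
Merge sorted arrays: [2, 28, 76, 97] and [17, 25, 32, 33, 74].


Take 2 from A
Take 17 from B
Take 25 from B
Take 28 from A
Take 32 from B
Take 33 from B
Take 74 from B

Merged: [2, 17, 25, 28, 32, 33, 74, 76, 97]


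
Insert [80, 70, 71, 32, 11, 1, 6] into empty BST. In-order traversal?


Insert 80: root
Insert 70: L from 80
Insert 71: L from 80 -> R from 70
Insert 32: L from 80 -> L from 70
Insert 11: L from 80 -> L from 70 -> L from 32
Insert 1: L from 80 -> L from 70 -> L from 32 -> L from 11
Insert 6: L from 80 -> L from 70 -> L from 32 -> L from 11 -> R from 1

In-order: [1, 6, 11, 32, 70, 71, 80]


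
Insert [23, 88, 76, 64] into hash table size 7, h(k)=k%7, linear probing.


Insert 23: h=2 -> slot 2
Insert 88: h=4 -> slot 4
Insert 76: h=6 -> slot 6
Insert 64: h=1 -> slot 1

Table: [None, 64, 23, None, 88, None, 76]


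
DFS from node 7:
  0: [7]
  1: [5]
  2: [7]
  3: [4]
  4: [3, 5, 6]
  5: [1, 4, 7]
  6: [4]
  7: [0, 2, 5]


Visit 7, push [5, 2, 0]
Visit 0, push []
Visit 2, push []
Visit 5, push [4, 1]
Visit 1, push []
Visit 4, push [6, 3]
Visit 3, push []
Visit 6, push []

DFS order: [7, 0, 2, 5, 1, 4, 3, 6]


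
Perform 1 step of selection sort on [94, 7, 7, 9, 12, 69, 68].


Initial: [94, 7, 7, 9, 12, 69, 68]
Step 1: min=7 at 1
  Swap: [7, 94, 7, 9, 12, 69, 68]

After 1 step: [7, 94, 7, 9, 12, 69, 68]


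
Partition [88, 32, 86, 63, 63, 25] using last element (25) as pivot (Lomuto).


Pivot: 25
Place pivot at 0: [25, 32, 86, 63, 63, 88]

Partitioned: [25, 32, 86, 63, 63, 88]


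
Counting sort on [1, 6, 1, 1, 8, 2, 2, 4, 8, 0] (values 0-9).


Input: [1, 6, 1, 1, 8, 2, 2, 4, 8, 0]
Counts: [1, 3, 2, 0, 1, 0, 1, 0, 2, 0]

Sorted: [0, 1, 1, 1, 2, 2, 4, 6, 8, 8]


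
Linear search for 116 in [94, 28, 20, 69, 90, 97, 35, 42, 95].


i=0: 94!=116
i=1: 28!=116
i=2: 20!=116
i=3: 69!=116
i=4: 90!=116
i=5: 97!=116
i=6: 35!=116
i=7: 42!=116
i=8: 95!=116

Not found, 9 comps


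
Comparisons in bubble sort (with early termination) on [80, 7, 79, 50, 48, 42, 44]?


Algorithm: bubble sort (with early termination)
Input: [80, 7, 79, 50, 48, 42, 44]
Sorted: [7, 42, 44, 48, 50, 79, 80]

20


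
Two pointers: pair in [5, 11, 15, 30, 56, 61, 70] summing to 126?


lo=0(5)+hi=6(70)=75
lo=1(11)+hi=6(70)=81
lo=2(15)+hi=6(70)=85
lo=3(30)+hi=6(70)=100
lo=4(56)+hi=6(70)=126

Yes: 56+70=126


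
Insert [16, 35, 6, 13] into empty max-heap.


Insert 16: [16]
Insert 35: [35, 16]
Insert 6: [35, 16, 6]
Insert 13: [35, 16, 6, 13]

Final heap: [35, 16, 6, 13]


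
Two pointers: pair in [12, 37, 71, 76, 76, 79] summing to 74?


lo=0(12)+hi=5(79)=91
lo=0(12)+hi=4(76)=88
lo=0(12)+hi=3(76)=88
lo=0(12)+hi=2(71)=83
lo=0(12)+hi=1(37)=49

No pair found


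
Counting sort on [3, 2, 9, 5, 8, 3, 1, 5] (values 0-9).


Input: [3, 2, 9, 5, 8, 3, 1, 5]
Counts: [0, 1, 1, 2, 0, 2, 0, 0, 1, 1]

Sorted: [1, 2, 3, 3, 5, 5, 8, 9]


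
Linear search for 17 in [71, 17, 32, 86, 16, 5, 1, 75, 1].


i=0: 71!=17
i=1: 17==17 found!

Found at 1, 2 comps


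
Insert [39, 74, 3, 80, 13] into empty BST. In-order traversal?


Insert 39: root
Insert 74: R from 39
Insert 3: L from 39
Insert 80: R from 39 -> R from 74
Insert 13: L from 39 -> R from 3

In-order: [3, 13, 39, 74, 80]


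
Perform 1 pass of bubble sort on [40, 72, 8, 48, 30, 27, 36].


Initial: [40, 72, 8, 48, 30, 27, 36]
Pass 1: [40, 8, 48, 30, 27, 36, 72] (5 swaps)

After 1 pass: [40, 8, 48, 30, 27, 36, 72]


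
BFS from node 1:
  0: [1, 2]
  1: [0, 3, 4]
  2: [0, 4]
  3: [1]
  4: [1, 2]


Visit 1, enqueue [0, 3, 4]
Visit 0, enqueue [2]
Visit 3, enqueue []
Visit 4, enqueue []
Visit 2, enqueue []

BFS order: [1, 0, 3, 4, 2]


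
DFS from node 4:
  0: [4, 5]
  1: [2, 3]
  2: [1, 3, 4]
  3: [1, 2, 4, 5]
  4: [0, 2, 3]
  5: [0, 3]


Visit 4, push [3, 2, 0]
Visit 0, push [5]
Visit 5, push [3]
Visit 3, push [2, 1]
Visit 1, push [2]
Visit 2, push []

DFS order: [4, 0, 5, 3, 1, 2]


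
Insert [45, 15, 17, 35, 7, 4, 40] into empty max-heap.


Insert 45: [45]
Insert 15: [45, 15]
Insert 17: [45, 15, 17]
Insert 35: [45, 35, 17, 15]
Insert 7: [45, 35, 17, 15, 7]
Insert 4: [45, 35, 17, 15, 7, 4]
Insert 40: [45, 35, 40, 15, 7, 4, 17]

Final heap: [45, 35, 40, 15, 7, 4, 17]


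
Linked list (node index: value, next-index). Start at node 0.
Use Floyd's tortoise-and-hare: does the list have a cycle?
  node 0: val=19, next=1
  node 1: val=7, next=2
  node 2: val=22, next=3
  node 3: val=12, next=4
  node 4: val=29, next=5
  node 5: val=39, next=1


Floyd's tortoise (slow, +1) and hare (fast, +2):
  init: slow=0, fast=0
  step 1: slow=1, fast=2
  step 2: slow=2, fast=4
  step 3: slow=3, fast=1
  step 4: slow=4, fast=3
  step 5: slow=5, fast=5
  slow == fast at node 5: cycle detected

Cycle: yes


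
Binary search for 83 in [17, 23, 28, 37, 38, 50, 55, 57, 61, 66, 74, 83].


Step 1: lo=0, hi=11, mid=5, val=50
Step 2: lo=6, hi=11, mid=8, val=61
Step 3: lo=9, hi=11, mid=10, val=74
Step 4: lo=11, hi=11, mid=11, val=83

Found at index 11


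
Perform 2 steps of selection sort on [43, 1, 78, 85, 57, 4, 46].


Initial: [43, 1, 78, 85, 57, 4, 46]
Step 1: min=1 at 1
  Swap: [1, 43, 78, 85, 57, 4, 46]
Step 2: min=4 at 5
  Swap: [1, 4, 78, 85, 57, 43, 46]

After 2 steps: [1, 4, 78, 85, 57, 43, 46]


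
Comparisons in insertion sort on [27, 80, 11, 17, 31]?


Algorithm: insertion sort
Input: [27, 80, 11, 17, 31]
Sorted: [11, 17, 27, 31, 80]

8


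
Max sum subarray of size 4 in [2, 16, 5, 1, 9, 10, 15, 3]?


[0:4]: 24
[1:5]: 31
[2:6]: 25
[3:7]: 35
[4:8]: 37

Max: 37 at [4:8]


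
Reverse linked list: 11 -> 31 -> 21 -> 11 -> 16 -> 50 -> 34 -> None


Step 1: curr=11, set curr.next=prev(None) | reversed so far: 11
Step 2: curr=31, set curr.next=prev(11) | reversed so far: 31 -> 11
Step 3: curr=21, set curr.next=prev(31) | reversed so far: 21 -> 31 -> 11
Step 4: curr=11, set curr.next=prev(21) | reversed so far: 11 -> 21 -> 31 -> 11
Step 5: curr=16, set curr.next=prev(11) | reversed so far: 16 -> 11 -> 21 -> 31 -> 11
Step 6: curr=50, set curr.next=prev(16) | reversed so far: 50 -> 16 -> 11 -> 21 -> 31 -> 11
Step 7: curr=34, set curr.next=prev(50) | reversed so far: 34 -> 50 -> 16 -> 11 -> 21 -> 31 -> 11

34 -> 50 -> 16 -> 11 -> 21 -> 31 -> 11 -> None


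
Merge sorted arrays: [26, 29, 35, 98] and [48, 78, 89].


Take 26 from A
Take 29 from A
Take 35 from A
Take 48 from B
Take 78 from B
Take 89 from B

Merged: [26, 29, 35, 48, 78, 89, 98]


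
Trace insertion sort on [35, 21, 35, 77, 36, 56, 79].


Initial: [35, 21, 35, 77, 36, 56, 79]
Insert 21: [21, 35, 35, 77, 36, 56, 79]
Insert 35: [21, 35, 35, 77, 36, 56, 79]
Insert 77: [21, 35, 35, 77, 36, 56, 79]
Insert 36: [21, 35, 35, 36, 77, 56, 79]
Insert 56: [21, 35, 35, 36, 56, 77, 79]
Insert 79: [21, 35, 35, 36, 56, 77, 79]

Sorted: [21, 35, 35, 36, 56, 77, 79]


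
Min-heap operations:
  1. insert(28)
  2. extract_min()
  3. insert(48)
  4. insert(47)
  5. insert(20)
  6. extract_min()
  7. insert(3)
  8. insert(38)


insert(28) -> [28]
extract_min()->28, []
insert(48) -> [48]
insert(47) -> [47, 48]
insert(20) -> [20, 48, 47]
extract_min()->20, [47, 48]
insert(3) -> [3, 48, 47]
insert(38) -> [3, 38, 47, 48]

Final heap: [3, 38, 47, 48]


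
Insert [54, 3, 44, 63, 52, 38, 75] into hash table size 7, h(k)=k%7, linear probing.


Insert 54: h=5 -> slot 5
Insert 3: h=3 -> slot 3
Insert 44: h=2 -> slot 2
Insert 63: h=0 -> slot 0
Insert 52: h=3, 1 probes -> slot 4
Insert 38: h=3, 3 probes -> slot 6
Insert 75: h=5, 3 probes -> slot 1

Table: [63, 75, 44, 3, 52, 54, 38]


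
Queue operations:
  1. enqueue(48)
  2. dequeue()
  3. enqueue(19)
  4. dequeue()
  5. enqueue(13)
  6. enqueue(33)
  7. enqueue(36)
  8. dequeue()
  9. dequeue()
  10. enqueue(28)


enqueue(48) -> [48]
dequeue()->48, []
enqueue(19) -> [19]
dequeue()->19, []
enqueue(13) -> [13]
enqueue(33) -> [13, 33]
enqueue(36) -> [13, 33, 36]
dequeue()->13, [33, 36]
dequeue()->33, [36]
enqueue(28) -> [36, 28]

Final queue: [36, 28]


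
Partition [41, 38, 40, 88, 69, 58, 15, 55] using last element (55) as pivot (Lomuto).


Pivot: 55
  41 <= 55: advance i (no swap)
  38 <= 55: advance i (no swap)
  40 <= 55: advance i (no swap)
  15 <= 55: swap -> [41, 38, 40, 15, 69, 58, 88, 55]
Place pivot at 4: [41, 38, 40, 15, 55, 58, 88, 69]

Partitioned: [41, 38, 40, 15, 55, 58, 88, 69]


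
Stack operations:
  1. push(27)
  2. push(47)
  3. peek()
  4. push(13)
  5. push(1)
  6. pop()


push(27) -> [27]
push(47) -> [27, 47]
peek()->47
push(13) -> [27, 47, 13]
push(1) -> [27, 47, 13, 1]
pop()->1, [27, 47, 13]

Final stack: [27, 47, 13]
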